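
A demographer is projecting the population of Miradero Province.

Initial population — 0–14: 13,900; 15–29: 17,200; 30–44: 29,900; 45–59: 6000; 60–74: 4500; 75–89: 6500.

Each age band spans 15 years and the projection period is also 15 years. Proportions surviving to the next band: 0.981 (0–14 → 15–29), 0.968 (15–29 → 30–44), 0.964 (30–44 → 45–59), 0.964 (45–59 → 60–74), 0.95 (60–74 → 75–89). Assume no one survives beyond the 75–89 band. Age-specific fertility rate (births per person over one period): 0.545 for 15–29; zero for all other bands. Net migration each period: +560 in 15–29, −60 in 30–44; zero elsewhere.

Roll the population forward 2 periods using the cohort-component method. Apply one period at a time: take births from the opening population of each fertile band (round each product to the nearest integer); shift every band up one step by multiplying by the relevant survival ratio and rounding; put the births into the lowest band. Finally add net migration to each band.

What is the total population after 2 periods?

80449

(Bands numbered youngest = 1 to oldest = 6.)
After projecting period 1:
Births: 17200 × 0.545 = 9374
Band 2: 13900 × 0.981 = 13636
Band 3: 17200 × 0.968 = 16650
Band 4: 29900 × 0.964 = 28824
Band 5: 6000 × 0.964 = 5784
Band 6: 4500 × 0.95 = 4275
Net migration: Band 2 + 560 → 14196; Band 3 − 60 → 16590
→ [9374, 14196, 16590, 28824, 5784, 4275]
After projecting period 2:
Births: 14196 × 0.545 = 7737
Band 2: 9374 × 0.981 = 9196
Band 3: 14196 × 0.968 = 13742
Band 4: 16590 × 0.964 = 15993
Band 5: 28824 × 0.964 = 27786
Band 6: 5784 × 0.95 = 5495
Net migration: Band 2 + 560 → 9756; Band 3 − 60 → 13682
→ [7737, 9756, 13682, 15993, 27786, 5495]
Total after period 2: 7737 + 9756 + 13682 + 15993 + 27786 + 5495 = 80449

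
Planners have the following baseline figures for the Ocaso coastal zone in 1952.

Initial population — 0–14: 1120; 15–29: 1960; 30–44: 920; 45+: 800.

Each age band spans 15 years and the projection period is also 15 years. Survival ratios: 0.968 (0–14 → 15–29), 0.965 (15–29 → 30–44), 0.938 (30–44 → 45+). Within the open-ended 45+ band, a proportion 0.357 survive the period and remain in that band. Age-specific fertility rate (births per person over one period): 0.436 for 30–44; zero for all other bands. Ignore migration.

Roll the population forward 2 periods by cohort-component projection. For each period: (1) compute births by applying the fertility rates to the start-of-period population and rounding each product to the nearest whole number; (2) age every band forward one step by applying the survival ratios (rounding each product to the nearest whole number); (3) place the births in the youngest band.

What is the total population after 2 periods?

4442

Let band 1 be 0–14 through band 4 = 45+.
After projecting period 1:
Births: 920 × 0.436 = 401
Band 2: 1120 × 0.968 = 1084
Band 3: 1960 × 0.965 = 1891
Band 4: 920 × 0.938 + 800 × 0.357 = 863 + 286 = 1149
Population now: 0–14=401, 15–29=1084, 30–44=1891, 45+=1149
After projecting period 2:
Births: 1891 × 0.436 = 824
Band 2: 401 × 0.968 = 388
Band 3: 1084 × 0.965 = 1046
Band 4: 1891 × 0.938 + 1149 × 0.357 = 1774 + 410 = 2184
Population now: 0–14=824, 15–29=388, 30–44=1046, 45+=2184
Total after period 2: 824 + 388 + 1046 + 2184 = 4442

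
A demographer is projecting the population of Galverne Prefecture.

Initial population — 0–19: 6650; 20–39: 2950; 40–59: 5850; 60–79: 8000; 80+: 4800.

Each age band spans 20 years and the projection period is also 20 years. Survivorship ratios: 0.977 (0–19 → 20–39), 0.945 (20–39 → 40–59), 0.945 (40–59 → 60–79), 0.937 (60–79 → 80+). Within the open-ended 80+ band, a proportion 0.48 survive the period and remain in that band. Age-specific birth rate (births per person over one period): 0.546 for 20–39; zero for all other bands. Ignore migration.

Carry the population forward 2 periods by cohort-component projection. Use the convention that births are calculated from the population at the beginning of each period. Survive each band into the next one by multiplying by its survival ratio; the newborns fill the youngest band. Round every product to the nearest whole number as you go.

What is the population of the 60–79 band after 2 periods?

2635

Numbering the groups 1..5 from youngest to oldest:
Period 1.
Births: 2950 × 0.546 = 1611
Group 2: 6650 × 0.977 = 6497
Group 3: 2950 × 0.945 = 2788
Group 4: 5850 × 0.945 = 5528
Group 5: 8000 × 0.937 + 4800 × 0.48 = 7496 + 2304 = 9800
Giving 1611 / 6497 / 2788 / 5528 / 9800.
Period 2.
Births: 6497 × 0.546 = 3547
Group 2: 1611 × 0.977 = 1574
Group 3: 6497 × 0.945 = 6140
Group 4: 2788 × 0.945 = 2635
Group 5: 5528 × 0.937 + 9800 × 0.48 = 5180 + 4704 = 9884
Giving 3547 / 1574 / 6140 / 2635 / 9884.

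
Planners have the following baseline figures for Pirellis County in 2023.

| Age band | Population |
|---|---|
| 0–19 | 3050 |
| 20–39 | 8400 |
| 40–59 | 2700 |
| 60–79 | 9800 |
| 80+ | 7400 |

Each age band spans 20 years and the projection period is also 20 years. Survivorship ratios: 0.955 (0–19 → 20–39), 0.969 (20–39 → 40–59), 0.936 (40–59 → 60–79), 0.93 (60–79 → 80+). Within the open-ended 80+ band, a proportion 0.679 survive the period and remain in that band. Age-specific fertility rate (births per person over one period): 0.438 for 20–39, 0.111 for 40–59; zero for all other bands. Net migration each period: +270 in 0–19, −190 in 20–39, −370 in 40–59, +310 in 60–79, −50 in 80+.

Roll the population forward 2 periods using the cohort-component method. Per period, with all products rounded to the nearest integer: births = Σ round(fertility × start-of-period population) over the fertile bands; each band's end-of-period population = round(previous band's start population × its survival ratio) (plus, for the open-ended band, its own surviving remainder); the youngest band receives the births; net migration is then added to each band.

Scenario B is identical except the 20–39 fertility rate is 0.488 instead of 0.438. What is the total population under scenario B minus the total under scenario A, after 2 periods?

537

Call the bands 1 to 5, youngest first.
Period 1:
Births: 8400 * 0.438 = 3679, 2700 * 0.111 = 300 — total 3979
Band 2: 3050 * 0.955 = 2913
Band 3: 8400 * 0.969 = 8140
Band 4: 2700 * 0.936 = 2527
Band 5: 9800 * 0.93 + 7400 * 0.679 = 9114 + 5025 = 14139
Net migration: Band 1 + 270 → 4249; Band 2 − 190 → 2723; Band 3 − 370 → 7770; Band 4 + 310 → 2837; Band 5 − 50 → 14089
End of period: [4249, 2723, 7770, 2837, 14089]
Period 2:
Births: 2723 * 0.438 = 1193, 7770 * 0.111 = 862 — total 2055
Band 2: 4249 * 0.955 = 4058
Band 3: 2723 * 0.969 = 2639
Band 4: 7770 * 0.936 = 7273
Band 5: 2837 * 0.93 + 14089 * 0.679 = 2638 + 9566 = 12204
Net migration: Band 1 + 270 → 2325; Band 2 − 190 → 3868; Band 3 − 370 → 2269; Band 4 + 310 → 7583; Band 5 − 50 → 12154
End of period: [2325, 3868, 2269, 7583, 12154]
Scenario A total after 2 periods: 28199
Scenario B projection —
Period 1:
Births: 8400 * 0.488 = 4099, 2700 * 0.111 = 300 — total 4399
Band 2: 3050 * 0.955 = 2913
Band 3: 8400 * 0.969 = 8140
Band 4: 2700 * 0.936 = 2527
Band 5: 9800 * 0.93 + 7400 * 0.679 = 9114 + 5025 = 14139
Net migration: Band 1 + 270 → 4669; Band 2 − 190 → 2723; Band 3 − 370 → 7770; Band 4 + 310 → 2837; Band 5 − 50 → 14089
End of period: [4669, 2723, 7770, 2837, 14089]
Period 2:
Births: 2723 * 0.488 = 1329, 7770 * 0.111 = 862 — total 2191
Band 2: 4669 * 0.955 = 4459
Band 3: 2723 * 0.969 = 2639
Band 4: 7770 * 0.936 = 7273
Band 5: 2837 * 0.93 + 14089 * 0.679 = 2638 + 9566 = 12204
Net migration: Band 1 + 270 → 2461; Band 2 − 190 → 4269; Band 3 − 370 → 2269; Band 4 + 310 → 7583; Band 5 − 50 → 12154
End of period: [2461, 4269, 2269, 7583, 12154]
Scenario B total after 2 periods: 28736
Difference B − A = 28736 − 28199 = 537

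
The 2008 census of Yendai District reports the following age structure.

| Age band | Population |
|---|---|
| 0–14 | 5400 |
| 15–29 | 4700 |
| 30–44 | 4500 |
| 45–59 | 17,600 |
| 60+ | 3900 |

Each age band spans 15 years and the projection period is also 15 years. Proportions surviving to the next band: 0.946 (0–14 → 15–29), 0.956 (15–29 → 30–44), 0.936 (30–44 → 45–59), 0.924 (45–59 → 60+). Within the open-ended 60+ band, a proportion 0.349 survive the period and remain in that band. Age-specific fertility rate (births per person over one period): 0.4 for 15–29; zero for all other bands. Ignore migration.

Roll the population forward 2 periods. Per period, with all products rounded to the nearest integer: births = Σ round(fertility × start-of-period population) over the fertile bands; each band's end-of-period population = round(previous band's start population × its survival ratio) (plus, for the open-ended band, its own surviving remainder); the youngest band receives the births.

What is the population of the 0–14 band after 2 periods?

2043

[period 1]
Births: 4700 * 0.4 = 1880
15–29: 5400 * 0.946 = 5108
30–44: 4700 * 0.956 = 4493
45–59: 4500 * 0.936 = 4212
60+: 17600 * 0.924 + 3900 * 0.349 = 16262 + 1361 = 17623
→ [1880, 5108, 4493, 4212, 17623]
[period 2]
Births: 5108 * 0.4 = 2043
15–29: 1880 * 0.946 = 1778
30–44: 5108 * 0.956 = 4883
45–59: 4493 * 0.936 = 4205
60+: 4212 * 0.924 + 17623 * 0.349 = 3892 + 6150 = 10042
→ [2043, 1778, 4883, 4205, 10042]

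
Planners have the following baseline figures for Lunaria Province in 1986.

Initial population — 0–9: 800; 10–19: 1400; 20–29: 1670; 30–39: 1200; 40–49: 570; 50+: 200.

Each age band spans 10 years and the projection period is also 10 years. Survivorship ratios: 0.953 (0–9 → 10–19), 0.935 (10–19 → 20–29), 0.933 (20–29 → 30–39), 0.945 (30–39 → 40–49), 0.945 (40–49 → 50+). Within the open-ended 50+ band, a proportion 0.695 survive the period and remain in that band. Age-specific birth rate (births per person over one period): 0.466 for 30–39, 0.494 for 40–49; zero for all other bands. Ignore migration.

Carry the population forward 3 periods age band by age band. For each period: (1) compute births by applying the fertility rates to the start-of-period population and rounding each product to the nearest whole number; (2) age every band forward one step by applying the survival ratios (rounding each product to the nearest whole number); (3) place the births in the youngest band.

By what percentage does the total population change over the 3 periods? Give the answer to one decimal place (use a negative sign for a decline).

Call the bands 1 to 6, youngest first.
Period 1.
Births: 1200 × 0.466 = 559  |  570 × 0.494 = 282 — total 841
Band 2: 800 × 0.953 = 762
Band 3: 1400 × 0.935 = 1309
Band 4: 1670 × 0.933 = 1558
Band 5: 1200 × 0.945 = 1134
Band 6: 570 × 0.945 + 200 × 0.695 = 539 + 139 = 678
Giving 841 / 762 / 1309 / 1558 / 1134 / 678.
Period 2.
Births: 1558 × 0.466 = 726  |  1134 × 0.494 = 560 — total 1286
Band 2: 841 × 0.953 = 801
Band 3: 762 × 0.935 = 712
Band 4: 1309 × 0.933 = 1221
Band 5: 1558 × 0.945 = 1472
Band 6: 1134 × 0.945 + 678 × 0.695 = 1072 + 471 = 1543
Giving 1286 / 801 / 712 / 1221 / 1472 / 1543.
Period 3.
Births: 1221 × 0.466 = 569  |  1472 × 0.494 = 727 — total 1296
Band 2: 1286 × 0.953 = 1226
Band 3: 801 × 0.935 = 749
Band 4: 712 × 0.933 = 664
Band 5: 1221 × 0.945 = 1154
Band 6: 1472 × 0.945 + 1543 × 0.695 = 1391 + 1072 = 2463
Giving 1296 / 1226 / 749 / 664 / 1154 / 2463.
Total: 5840 → 7552; change = 1712; percentage change = 29.3%

29.3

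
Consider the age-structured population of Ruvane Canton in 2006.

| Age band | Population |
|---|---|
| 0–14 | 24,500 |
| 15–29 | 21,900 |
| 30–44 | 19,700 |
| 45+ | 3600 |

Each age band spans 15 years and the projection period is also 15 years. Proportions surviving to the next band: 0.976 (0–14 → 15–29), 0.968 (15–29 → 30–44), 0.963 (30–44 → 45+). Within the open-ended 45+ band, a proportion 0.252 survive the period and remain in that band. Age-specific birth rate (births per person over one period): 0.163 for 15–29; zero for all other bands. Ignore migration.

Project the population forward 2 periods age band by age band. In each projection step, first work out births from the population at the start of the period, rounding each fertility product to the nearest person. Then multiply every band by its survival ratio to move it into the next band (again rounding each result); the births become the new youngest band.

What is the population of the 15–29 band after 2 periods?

3484

After projecting period 1:
Births: 21900 * 0.163 = 3570
15–29: 24500 * 0.976 = 23912
30–44: 21900 * 0.968 = 21199
45+: 19700 * 0.963 + 3600 * 0.252 = 18971 + 907 = 19878
Population now: 0–14=3570, 15–29=23912, 30–44=21199, 45+=19878
After projecting period 2:
Births: 23912 * 0.163 = 3898
15–29: 3570 * 0.976 = 3484
30–44: 23912 * 0.968 = 23147
45+: 21199 * 0.963 + 19878 * 0.252 = 20415 + 5009 = 25424
Population now: 0–14=3898, 15–29=3484, 30–44=23147, 45+=25424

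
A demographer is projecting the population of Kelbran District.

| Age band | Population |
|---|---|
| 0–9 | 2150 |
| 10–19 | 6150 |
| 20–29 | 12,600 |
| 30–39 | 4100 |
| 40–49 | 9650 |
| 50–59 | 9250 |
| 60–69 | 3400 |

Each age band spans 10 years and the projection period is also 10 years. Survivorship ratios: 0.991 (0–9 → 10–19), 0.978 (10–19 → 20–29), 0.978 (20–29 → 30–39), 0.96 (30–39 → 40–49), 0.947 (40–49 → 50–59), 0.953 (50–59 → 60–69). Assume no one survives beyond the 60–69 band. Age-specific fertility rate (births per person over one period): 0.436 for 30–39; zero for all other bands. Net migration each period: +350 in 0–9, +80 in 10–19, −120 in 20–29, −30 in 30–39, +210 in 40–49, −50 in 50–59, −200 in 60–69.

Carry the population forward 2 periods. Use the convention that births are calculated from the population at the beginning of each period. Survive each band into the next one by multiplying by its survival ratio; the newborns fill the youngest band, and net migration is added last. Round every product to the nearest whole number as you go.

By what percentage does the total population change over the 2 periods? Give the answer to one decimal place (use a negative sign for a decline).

-15.4

— Period 1 —
Births: 4100 * 0.436 = 1788
10–19: 2150 * 0.991 = 2131
20–29: 6150 * 0.978 = 6015
30–39: 12600 * 0.978 = 12323
40–49: 4100 * 0.96 = 3936
50–59: 9650 * 0.947 = 9139
60–69: 9250 * 0.953 = 8815
Net migration: 0–9 + 350 → 2138; 10–19 + 80 → 2211; 20–29 − 120 → 5895; 30–39 − 30 → 12293; 40–49 + 210 → 4146; 50–59 − 50 → 9089; 60–69 − 200 → 8615
Giving 2138 / 2211 / 5895 / 12293 / 4146 / 9089 / 8615.
— Period 2 —
Births: 12293 * 0.436 = 5360
10–19: 2138 * 0.991 = 2119
20–29: 2211 * 0.978 = 2162
30–39: 5895 * 0.978 = 5765
40–49: 12293 * 0.96 = 11801
50–59: 4146 * 0.947 = 3926
60–69: 9089 * 0.953 = 8662
Net migration: 0–9 + 350 → 5710; 10–19 + 80 → 2199; 20–29 − 120 → 2042; 30–39 − 30 → 5735; 40–49 + 210 → 12011; 50–59 − 50 → 3876; 60–69 − 200 → 8462
Giving 5710 / 2199 / 2042 / 5735 / 12011 / 3876 / 8462.
Total: 47300 → 40035; change = -7265; percentage change = -15.4%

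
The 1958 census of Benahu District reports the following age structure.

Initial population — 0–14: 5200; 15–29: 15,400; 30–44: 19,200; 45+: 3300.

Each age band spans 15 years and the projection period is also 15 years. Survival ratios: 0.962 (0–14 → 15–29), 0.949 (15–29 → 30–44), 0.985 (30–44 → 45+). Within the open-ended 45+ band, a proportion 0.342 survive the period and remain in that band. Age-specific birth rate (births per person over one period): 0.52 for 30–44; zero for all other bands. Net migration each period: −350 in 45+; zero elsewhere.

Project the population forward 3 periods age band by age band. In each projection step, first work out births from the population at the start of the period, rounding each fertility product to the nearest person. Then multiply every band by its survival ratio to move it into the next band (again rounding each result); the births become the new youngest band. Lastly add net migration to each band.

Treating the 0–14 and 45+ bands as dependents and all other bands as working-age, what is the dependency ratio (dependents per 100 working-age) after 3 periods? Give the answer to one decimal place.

(Bands numbered youngest = 1 to oldest = 4.)
[period 1]
Births: 19200 × 0.52 = 9984
Band 2: 5200 × 0.962 = 5002
Band 3: 15400 × 0.949 = 14615
Band 4: 19200 × 0.985 + 3300 × 0.342 = 18912 + 1129 = 20041
Net migration: Band 4 − 350 → 19691
End of period: [9984, 5002, 14615, 19691]
[period 2]
Births: 14615 × 0.52 = 7600
Band 2: 9984 × 0.962 = 9605
Band 3: 5002 × 0.949 = 4747
Band 4: 14615 × 0.985 + 19691 × 0.342 = 14396 + 6734 = 21130
Net migration: Band 4 − 350 → 20780
End of period: [7600, 9605, 4747, 20780]
[period 3]
Births: 4747 × 0.52 = 2468
Band 2: 7600 × 0.962 = 7311
Band 3: 9605 × 0.949 = 9115
Band 4: 4747 × 0.985 + 20780 × 0.342 = 4676 + 7107 = 11783
Net migration: Band 4 − 350 → 11433
End of period: [2468, 7311, 9115, 11433]
Dependents (band 0–14 + band 45+) = 2468 + 11433 = 13901; working-age = 16426; ratio = 13901/16426 × 100 = 84.6

84.6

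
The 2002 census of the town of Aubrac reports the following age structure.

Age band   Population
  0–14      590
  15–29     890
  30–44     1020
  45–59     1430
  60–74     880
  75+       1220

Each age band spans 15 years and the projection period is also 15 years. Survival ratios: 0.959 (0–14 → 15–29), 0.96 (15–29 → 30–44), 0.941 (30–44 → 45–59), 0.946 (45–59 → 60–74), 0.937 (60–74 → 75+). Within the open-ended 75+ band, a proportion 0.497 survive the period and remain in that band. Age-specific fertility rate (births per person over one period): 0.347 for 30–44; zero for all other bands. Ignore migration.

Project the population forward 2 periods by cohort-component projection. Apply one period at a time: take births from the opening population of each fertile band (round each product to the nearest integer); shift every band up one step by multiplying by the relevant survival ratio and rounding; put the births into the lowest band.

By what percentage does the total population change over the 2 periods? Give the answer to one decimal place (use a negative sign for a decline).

-19.3

(Bands numbered youngest = 1 to oldest = 6.)
Period 1:
Births: 1020 × 0.347 = 354
Band 2: 590 × 0.959 = 566
Band 3: 890 × 0.96 = 854
Band 4: 1020 × 0.941 = 960
Band 5: 1430 × 0.946 = 1353
Band 6: 880 × 0.937 + 1220 × 0.497 = 825 + 606 = 1431
Population now: 0–14=354, 15–29=566, 30–44=854, 45–59=960, 60–74=1353, 75+=1431
Period 2:
Births: 854 × 0.347 = 296
Band 2: 354 × 0.959 = 339
Band 3: 566 × 0.96 = 543
Band 4: 854 × 0.941 = 804
Band 5: 960 × 0.946 = 908
Band 6: 1353 × 0.937 + 1431 × 0.497 = 1268 + 711 = 1979
Population now: 0–14=296, 15–29=339, 30–44=543, 45–59=804, 60–74=908, 75+=1979
Total: 6030 → 4869; change = -1161; percentage change = -19.3%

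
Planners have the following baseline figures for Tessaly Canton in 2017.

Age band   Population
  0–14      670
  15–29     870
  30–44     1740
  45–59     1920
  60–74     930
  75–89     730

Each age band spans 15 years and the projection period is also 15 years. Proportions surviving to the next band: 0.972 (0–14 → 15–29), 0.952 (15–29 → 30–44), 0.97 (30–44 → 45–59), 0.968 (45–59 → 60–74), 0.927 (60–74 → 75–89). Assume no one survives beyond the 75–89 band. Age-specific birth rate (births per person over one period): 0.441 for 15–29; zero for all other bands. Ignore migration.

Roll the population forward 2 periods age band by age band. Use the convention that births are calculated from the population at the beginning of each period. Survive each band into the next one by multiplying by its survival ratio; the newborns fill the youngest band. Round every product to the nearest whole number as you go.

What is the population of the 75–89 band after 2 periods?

[period 1]
Births: 870 * 0.441 = 384
15–29: 670 * 0.972 = 651
30–44: 870 * 0.952 = 828
45–59: 1740 * 0.97 = 1688
60–74: 1920 * 0.968 = 1859
75–89: 930 * 0.927 = 862
Giving 384 / 651 / 828 / 1688 / 1859 / 862.
[period 2]
Births: 651 * 0.441 = 287
15–29: 384 * 0.972 = 373
30–44: 651 * 0.952 = 620
45–59: 828 * 0.97 = 803
60–74: 1688 * 0.968 = 1634
75–89: 1859 * 0.927 = 1723
Giving 287 / 373 / 620 / 803 / 1634 / 1723.

1723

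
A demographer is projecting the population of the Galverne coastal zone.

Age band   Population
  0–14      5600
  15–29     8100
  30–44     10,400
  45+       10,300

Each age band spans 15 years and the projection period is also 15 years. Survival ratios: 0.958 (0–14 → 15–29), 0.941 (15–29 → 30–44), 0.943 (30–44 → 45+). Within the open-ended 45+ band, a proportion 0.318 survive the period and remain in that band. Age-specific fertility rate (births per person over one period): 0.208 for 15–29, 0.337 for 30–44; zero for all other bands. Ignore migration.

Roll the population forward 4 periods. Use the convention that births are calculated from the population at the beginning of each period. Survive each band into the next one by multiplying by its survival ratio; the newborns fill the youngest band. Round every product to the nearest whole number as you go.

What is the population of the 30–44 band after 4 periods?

3322

(Groups numbered youngest = 1 to oldest = 4.)
[period 1]
Births: 8100 × 0.208 = 1685  |  10400 × 0.337 = 3505 → 5190
Group 2: 5600 × 0.958 = 5365
Group 3: 8100 × 0.941 = 7622
Group 4: 10400 × 0.943 + 10300 × 0.318 = 9807 + 3275 = 13082
Population now: 0–14=5190, 15–29=5365, 30–44=7622, 45+=13082
[period 2]
Births: 5365 × 0.208 = 1116  |  7622 × 0.337 = 2569 → 3685
Group 2: 5190 × 0.958 = 4972
Group 3: 5365 × 0.941 = 5048
Group 4: 7622 × 0.943 + 13082 × 0.318 = 7188 + 4160 = 11348
Population now: 0–14=3685, 15–29=4972, 30–44=5048, 45+=11348
[period 3]
Births: 4972 × 0.208 = 1034  |  5048 × 0.337 = 1701 → 2735
Group 2: 3685 × 0.958 = 3530
Group 3: 4972 × 0.941 = 4679
Group 4: 5048 × 0.943 + 11348 × 0.318 = 4760 + 3609 = 8369
Population now: 0–14=2735, 15–29=3530, 30–44=4679, 45+=8369
[period 4]
Births: 3530 × 0.208 = 734  |  4679 × 0.337 = 1577 → 2311
Group 2: 2735 × 0.958 = 2620
Group 3: 3530 × 0.941 = 3322
Group 4: 4679 × 0.943 + 8369 × 0.318 = 4412 + 2661 = 7073
Population now: 0–14=2311, 15–29=2620, 30–44=3322, 45+=7073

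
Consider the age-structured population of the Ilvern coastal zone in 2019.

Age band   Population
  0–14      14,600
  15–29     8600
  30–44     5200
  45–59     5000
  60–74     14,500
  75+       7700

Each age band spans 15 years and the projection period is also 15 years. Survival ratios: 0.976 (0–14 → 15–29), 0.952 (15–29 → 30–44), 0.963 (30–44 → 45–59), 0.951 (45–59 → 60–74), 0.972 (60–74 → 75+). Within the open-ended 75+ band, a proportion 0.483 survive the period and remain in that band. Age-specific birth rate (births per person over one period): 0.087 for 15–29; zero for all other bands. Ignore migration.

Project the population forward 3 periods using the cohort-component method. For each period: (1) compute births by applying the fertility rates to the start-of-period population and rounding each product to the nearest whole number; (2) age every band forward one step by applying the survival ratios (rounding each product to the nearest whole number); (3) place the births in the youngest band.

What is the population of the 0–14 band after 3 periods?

— Period 1 —
Births: 8600 × 0.087 = 748
15–29: 14600 × 0.976 = 14250
30–44: 8600 × 0.952 = 8187
45–59: 5200 × 0.963 = 5008
60–74: 5000 × 0.951 = 4755
75+: 14500 × 0.972 + 7700 × 0.483 = 14094 + 3719 = 17813
→ [748, 14250, 8187, 5008, 4755, 17813]
— Period 2 —
Births: 14250 × 0.087 = 1240
15–29: 748 × 0.976 = 730
30–44: 14250 × 0.952 = 13566
45–59: 8187 × 0.963 = 7884
60–74: 5008 × 0.951 = 4763
75+: 4755 × 0.972 + 17813 × 0.483 = 4622 + 8604 = 13226
→ [1240, 730, 13566, 7884, 4763, 13226]
— Period 3 —
Births: 730 × 0.087 = 64
15–29: 1240 × 0.976 = 1210
30–44: 730 × 0.952 = 695
45–59: 13566 × 0.963 = 13064
60–74: 7884 × 0.951 = 7498
75+: 4763 × 0.972 + 13226 × 0.483 = 4630 + 6388 = 11018
→ [64, 1210, 695, 13064, 7498, 11018]

64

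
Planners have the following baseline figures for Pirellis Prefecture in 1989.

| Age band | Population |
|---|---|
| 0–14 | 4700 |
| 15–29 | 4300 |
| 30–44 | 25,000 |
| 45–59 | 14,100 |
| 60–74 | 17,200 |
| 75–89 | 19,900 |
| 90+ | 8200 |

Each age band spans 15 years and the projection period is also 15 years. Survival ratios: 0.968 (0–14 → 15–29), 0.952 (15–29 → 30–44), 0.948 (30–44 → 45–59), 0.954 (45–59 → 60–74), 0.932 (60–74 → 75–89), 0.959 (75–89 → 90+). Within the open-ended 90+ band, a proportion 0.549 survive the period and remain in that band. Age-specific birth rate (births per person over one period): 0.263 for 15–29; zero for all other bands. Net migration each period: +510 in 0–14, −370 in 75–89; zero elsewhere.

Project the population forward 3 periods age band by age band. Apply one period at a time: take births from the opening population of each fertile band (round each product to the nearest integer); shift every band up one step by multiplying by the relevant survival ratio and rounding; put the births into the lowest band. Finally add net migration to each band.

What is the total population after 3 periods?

59625

Call the groups 1 to 7, youngest first.
[period 1]
Births: 4300 × 0.263 = 1131
Group 2: 4700 × 0.968 = 4550
Group 3: 4300 × 0.952 = 4094
Group 4: 25000 × 0.948 = 23700
Group 5: 14100 × 0.954 = 13451
Group 6: 17200 × 0.932 = 16030
Group 7: 19900 × 0.959 + 8200 × 0.549 = 19084 + 4502 = 23586
Net migration: Group 1 + 510 → 1641; Group 6 − 370 → 15660
Giving 1641 / 4550 / 4094 / 23700 / 13451 / 15660 / 23586.
[period 2]
Births: 4550 × 0.263 = 1197
Group 2: 1641 × 0.968 = 1588
Group 3: 4550 × 0.952 = 4332
Group 4: 4094 × 0.948 = 3881
Group 5: 23700 × 0.954 = 22610
Group 6: 13451 × 0.932 = 12536
Group 7: 15660 × 0.959 + 23586 × 0.549 = 15018 + 12949 = 27967
Net migration: Group 1 + 510 → 1707; Group 6 − 370 → 12166
Giving 1707 / 1588 / 4332 / 3881 / 22610 / 12166 / 27967.
[period 3]
Births: 1588 × 0.263 = 418
Group 2: 1707 × 0.968 = 1652
Group 3: 1588 × 0.952 = 1512
Group 4: 4332 × 0.948 = 4107
Group 5: 3881 × 0.954 = 3702
Group 6: 22610 × 0.932 = 21073
Group 7: 12166 × 0.959 + 27967 × 0.549 = 11667 + 15354 = 27021
Net migration: Group 1 + 510 → 928; Group 6 − 370 → 20703
Giving 928 / 1652 / 1512 / 4107 / 3702 / 20703 / 27021.
Total after period 3: 928 + 1652 + 1512 + 4107 + 3702 + 20703 + 27021 = 59625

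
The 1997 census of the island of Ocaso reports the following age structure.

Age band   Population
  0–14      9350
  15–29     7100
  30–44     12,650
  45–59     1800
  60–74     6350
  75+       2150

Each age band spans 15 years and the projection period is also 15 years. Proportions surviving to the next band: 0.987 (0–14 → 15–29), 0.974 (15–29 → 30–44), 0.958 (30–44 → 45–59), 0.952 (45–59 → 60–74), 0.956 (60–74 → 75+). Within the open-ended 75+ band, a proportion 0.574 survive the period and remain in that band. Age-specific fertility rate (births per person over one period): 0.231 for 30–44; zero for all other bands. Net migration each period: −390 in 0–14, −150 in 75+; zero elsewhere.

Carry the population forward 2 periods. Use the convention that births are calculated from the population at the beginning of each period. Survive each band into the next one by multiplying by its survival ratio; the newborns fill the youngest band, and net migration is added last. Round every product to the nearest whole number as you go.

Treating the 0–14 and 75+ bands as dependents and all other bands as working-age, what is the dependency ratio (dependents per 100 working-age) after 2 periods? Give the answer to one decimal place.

22.9

— Period 1 —
Births: 12650 × 0.231 = 2922
15–29: 9350 × 0.987 = 9228
30–44: 7100 × 0.974 = 6915
45–59: 12650 × 0.958 = 12119
60–74: 1800 × 0.952 = 1714
75+: 6350 × 0.956 + 2150 × 0.574 = 6071 + 1234 = 7305
Net migration: 0–14 − 390 → 2532; 75+ − 150 → 7155
→ [2532, 9228, 6915, 12119, 1714, 7155]
— Period 2 —
Births: 6915 × 0.231 = 1597
15–29: 2532 × 0.987 = 2499
30–44: 9228 × 0.974 = 8988
45–59: 6915 × 0.958 = 6625
60–74: 12119 × 0.952 = 11537
75+: 1714 × 0.956 + 7155 × 0.574 = 1639 + 4107 = 5746
Net migration: 0–14 − 390 → 1207; 75+ − 150 → 5596
→ [1207, 2499, 8988, 6625, 11537, 5596]
Dependents (band 0–14 + band 75+) = 1207 + 5596 = 6803; working-age = 29649; ratio = 6803/29649 × 100 = 22.9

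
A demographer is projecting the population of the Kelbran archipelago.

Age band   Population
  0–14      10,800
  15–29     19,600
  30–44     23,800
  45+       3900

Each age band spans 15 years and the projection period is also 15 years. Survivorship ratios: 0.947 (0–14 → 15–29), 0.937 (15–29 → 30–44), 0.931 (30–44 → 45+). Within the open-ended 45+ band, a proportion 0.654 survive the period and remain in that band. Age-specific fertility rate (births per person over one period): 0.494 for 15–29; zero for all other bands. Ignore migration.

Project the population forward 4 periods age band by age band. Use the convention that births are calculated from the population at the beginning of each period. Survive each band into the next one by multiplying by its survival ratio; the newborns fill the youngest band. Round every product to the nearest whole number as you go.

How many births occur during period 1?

Numbering the groups 1..4 from youngest to oldest:
— Period 1 —
Births: 19600 × 0.494 = 9682
Group 2: 10800 × 0.947 = 10228
Group 3: 19600 × 0.937 = 18365
Group 4: 23800 × 0.931 + 3900 × 0.654 = 22158 + 2551 = 24709
→ [9682, 10228, 18365, 24709]

9682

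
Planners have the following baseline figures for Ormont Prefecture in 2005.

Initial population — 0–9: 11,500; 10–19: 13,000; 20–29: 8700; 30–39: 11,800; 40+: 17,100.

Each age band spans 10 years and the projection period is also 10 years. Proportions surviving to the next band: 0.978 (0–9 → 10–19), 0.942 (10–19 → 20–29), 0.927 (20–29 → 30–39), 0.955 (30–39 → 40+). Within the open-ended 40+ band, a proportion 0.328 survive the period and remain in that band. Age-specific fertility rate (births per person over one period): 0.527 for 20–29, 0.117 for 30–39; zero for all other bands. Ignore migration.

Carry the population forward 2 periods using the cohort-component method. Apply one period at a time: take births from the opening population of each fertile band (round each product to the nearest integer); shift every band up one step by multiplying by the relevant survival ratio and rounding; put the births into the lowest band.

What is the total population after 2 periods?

[period 1]
Births: 8700 × 0.527 = 4585 ; 11800 × 0.117 = 1381 ⇒ total 5966
10–19: 11500 × 0.978 = 11247
20–29: 13000 × 0.942 = 12246
30–39: 8700 × 0.927 = 8065
40+: 11800 × 0.955 + 17100 × 0.328 = 11269 + 5609 = 16878
Population now: 0–9=5966, 10–19=11247, 20–29=12246, 30–39=8065, 40+=16878
[period 2]
Births: 12246 × 0.527 = 6454 ; 8065 × 0.117 = 944 ⇒ total 7398
10–19: 5966 × 0.978 = 5835
20–29: 11247 × 0.942 = 10595
30–39: 12246 × 0.927 = 11352
40+: 8065 × 0.955 + 16878 × 0.328 = 7702 + 5536 = 13238
Population now: 0–9=7398, 10–19=5835, 20–29=10595, 30–39=11352, 40+=13238
Total after period 2: 7398 + 5835 + 10595 + 11352 + 13238 = 48418

48418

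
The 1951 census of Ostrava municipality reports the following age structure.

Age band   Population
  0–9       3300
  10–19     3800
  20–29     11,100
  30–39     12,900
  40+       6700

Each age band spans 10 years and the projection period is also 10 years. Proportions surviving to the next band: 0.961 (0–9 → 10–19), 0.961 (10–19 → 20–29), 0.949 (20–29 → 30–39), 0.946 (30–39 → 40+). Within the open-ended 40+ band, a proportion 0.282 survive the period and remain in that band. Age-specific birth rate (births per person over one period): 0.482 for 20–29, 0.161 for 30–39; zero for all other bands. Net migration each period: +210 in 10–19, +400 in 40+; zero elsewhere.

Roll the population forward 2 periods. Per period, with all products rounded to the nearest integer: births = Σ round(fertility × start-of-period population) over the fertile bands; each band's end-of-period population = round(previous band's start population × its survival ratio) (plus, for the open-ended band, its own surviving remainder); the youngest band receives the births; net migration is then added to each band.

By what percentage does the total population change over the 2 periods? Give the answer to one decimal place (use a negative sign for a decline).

-15.4

Call the groups 1 to 5, youngest first.
— Period 1 —
Births: 11100 * 0.482 = 5350 ; 12900 * 0.161 = 2077 — total 7427
Group 2: 3300 * 0.961 = 3171
Group 3: 3800 * 0.961 = 3652
Group 4: 11100 * 0.949 = 10534
Group 5: 12900 * 0.946 + 6700 * 0.282 = 12203 + 1889 = 14092
Net migration: Group 2 + 210 → 3381; Group 5 + 400 → 14492
→ [7427, 3381, 3652, 10534, 14492]
— Period 2 —
Births: 3652 * 0.482 = 1760 ; 10534 * 0.161 = 1696 — total 3456
Group 2: 7427 * 0.961 = 7137
Group 3: 3381 * 0.961 = 3249
Group 4: 3652 * 0.949 = 3466
Group 5: 10534 * 0.946 + 14492 * 0.282 = 9965 + 4087 = 14052
Net migration: Group 2 + 210 → 7347; Group 5 + 400 → 14452
→ [3456, 7347, 3249, 3466, 14452]
Total: 37800 → 31970; change = -5830; percentage change = -15.4%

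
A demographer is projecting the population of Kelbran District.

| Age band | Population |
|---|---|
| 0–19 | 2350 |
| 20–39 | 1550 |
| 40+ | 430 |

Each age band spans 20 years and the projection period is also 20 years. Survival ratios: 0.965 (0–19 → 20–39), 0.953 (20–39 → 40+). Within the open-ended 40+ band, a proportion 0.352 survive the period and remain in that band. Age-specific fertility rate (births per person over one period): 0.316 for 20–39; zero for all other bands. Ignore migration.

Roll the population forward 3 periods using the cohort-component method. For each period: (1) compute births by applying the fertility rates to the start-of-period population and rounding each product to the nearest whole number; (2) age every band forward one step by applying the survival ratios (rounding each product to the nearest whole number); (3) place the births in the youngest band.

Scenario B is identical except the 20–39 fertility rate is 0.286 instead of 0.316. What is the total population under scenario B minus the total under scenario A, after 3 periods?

-137

Call the bands 1 to 3, youngest first.
After projecting period 1:
Births: 1550 × 0.316 = 490
Band 2: 2350 × 0.965 = 2268
Band 3: 1550 × 0.953 + 430 × 0.352 = 1477 + 151 = 1628
→ [490, 2268, 1628]
After projecting period 2:
Births: 2268 × 0.316 = 717
Band 2: 490 × 0.965 = 473
Band 3: 2268 × 0.953 + 1628 × 0.352 = 2161 + 573 = 2734
→ [717, 473, 2734]
After projecting period 3:
Births: 473 × 0.316 = 149
Band 2: 717 × 0.965 = 692
Band 3: 473 × 0.953 + 2734 × 0.352 = 451 + 962 = 1413
→ [149, 692, 1413]
Scenario A total after 3 periods: 2254
Scenario B projection —
After projecting period 1:
Births: 1550 × 0.286 = 443
Band 2: 2350 × 0.965 = 2268
Band 3: 1550 × 0.953 + 430 × 0.352 = 1477 + 151 = 1628
→ [443, 2268, 1628]
After projecting period 2:
Births: 2268 × 0.286 = 649
Band 2: 443 × 0.965 = 427
Band 3: 2268 × 0.953 + 1628 × 0.352 = 2161 + 573 = 2734
→ [649, 427, 2734]
After projecting period 3:
Births: 427 × 0.286 = 122
Band 2: 649 × 0.965 = 626
Band 3: 427 × 0.953 + 2734 × 0.352 = 407 + 962 = 1369
→ [122, 626, 1369]
Scenario B total after 3 periods: 2117
Difference B − A = 2117 − 2254 = -137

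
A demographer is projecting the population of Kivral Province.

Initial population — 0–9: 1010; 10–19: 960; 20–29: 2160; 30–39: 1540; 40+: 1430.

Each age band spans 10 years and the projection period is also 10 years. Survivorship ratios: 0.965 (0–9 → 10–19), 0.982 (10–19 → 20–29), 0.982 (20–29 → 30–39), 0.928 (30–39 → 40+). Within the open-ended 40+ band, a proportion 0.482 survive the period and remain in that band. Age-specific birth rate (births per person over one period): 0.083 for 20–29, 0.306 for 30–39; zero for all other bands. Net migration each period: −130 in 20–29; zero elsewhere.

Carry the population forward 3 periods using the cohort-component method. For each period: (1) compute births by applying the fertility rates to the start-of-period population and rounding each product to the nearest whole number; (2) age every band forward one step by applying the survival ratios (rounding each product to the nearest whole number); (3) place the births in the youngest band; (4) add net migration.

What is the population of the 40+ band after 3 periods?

2182

Period 1:
Births: 2160 * 0.083 = 179  |  1540 * 0.306 = 471 → 650
10–19: 1010 * 0.965 = 975
20–29: 960 * 0.982 = 943
30–39: 2160 * 0.982 = 2121
40+: 1540 * 0.928 + 1430 * 0.482 = 1429 + 689 = 2118
Net migration: 20–29 − 130 → 813
Population now: 0–9=650, 10–19=975, 20–29=813, 30–39=2121, 40+=2118
Period 2:
Births: 813 * 0.083 = 67  |  2121 * 0.306 = 649 → 716
10–19: 650 * 0.965 = 627
20–29: 975 * 0.982 = 957
30–39: 813 * 0.982 = 798
40+: 2121 * 0.928 + 2118 * 0.482 = 1968 + 1021 = 2989
Net migration: 20–29 − 130 → 827
Population now: 0–9=716, 10–19=627, 20–29=827, 30–39=798, 40+=2989
Period 3:
Births: 827 * 0.083 = 69  |  798 * 0.306 = 244 → 313
10–19: 716 * 0.965 = 691
20–29: 627 * 0.982 = 616
30–39: 827 * 0.982 = 812
40+: 798 * 0.928 + 2989 * 0.482 = 741 + 1441 = 2182
Net migration: 20–29 − 130 → 486
Population now: 0–9=313, 10–19=691, 20–29=486, 30–39=812, 40+=2182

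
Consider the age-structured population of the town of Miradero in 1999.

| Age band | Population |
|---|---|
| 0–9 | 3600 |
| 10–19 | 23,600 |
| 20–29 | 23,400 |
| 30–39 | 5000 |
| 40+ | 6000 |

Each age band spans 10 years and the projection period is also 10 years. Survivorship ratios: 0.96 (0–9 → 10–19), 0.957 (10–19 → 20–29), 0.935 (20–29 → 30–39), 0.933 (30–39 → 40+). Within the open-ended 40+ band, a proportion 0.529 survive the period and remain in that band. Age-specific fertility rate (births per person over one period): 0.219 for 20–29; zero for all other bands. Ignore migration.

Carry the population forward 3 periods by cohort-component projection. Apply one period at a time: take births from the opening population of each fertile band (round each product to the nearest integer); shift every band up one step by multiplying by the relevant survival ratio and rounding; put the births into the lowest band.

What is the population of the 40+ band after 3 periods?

32694

(Bands numbered youngest = 1 to oldest = 5.)
Period 1:
Births: 23400 × 0.219 = 5125
Band 2: 3600 × 0.96 = 3456
Band 3: 23600 × 0.957 = 22585
Band 4: 23400 × 0.935 = 21879
Band 5: 5000 × 0.933 + 6000 × 0.529 = 4665 + 3174 = 7839
End of period: [5125, 3456, 22585, 21879, 7839]
Period 2:
Births: 22585 × 0.219 = 4946
Band 2: 5125 × 0.96 = 4920
Band 3: 3456 × 0.957 = 3307
Band 4: 22585 × 0.935 = 21117
Band 5: 21879 × 0.933 + 7839 × 0.529 = 20413 + 4147 = 24560
End of period: [4946, 4920, 3307, 21117, 24560]
Period 3:
Births: 3307 × 0.219 = 724
Band 2: 4946 × 0.96 = 4748
Band 3: 4920 × 0.957 = 4708
Band 4: 3307 × 0.935 = 3092
Band 5: 21117 × 0.933 + 24560 × 0.529 = 19702 + 12992 = 32694
End of period: [724, 4748, 4708, 3092, 32694]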